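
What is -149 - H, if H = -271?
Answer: 122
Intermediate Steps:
-149 - H = -149 - 1*(-271) = -149 + 271 = 122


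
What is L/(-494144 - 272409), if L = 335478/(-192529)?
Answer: 335478/147583682537 ≈ 2.2731e-6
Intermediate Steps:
L = -335478/192529 (L = 335478*(-1/192529) = -335478/192529 ≈ -1.7425)
L/(-494144 - 272409) = -335478/(192529*(-494144 - 272409)) = -335478/192529/(-766553) = -335478/192529*(-1/766553) = 335478/147583682537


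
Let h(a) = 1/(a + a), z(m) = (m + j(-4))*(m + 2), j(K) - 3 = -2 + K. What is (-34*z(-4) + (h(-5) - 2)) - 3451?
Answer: -39291/10 ≈ -3929.1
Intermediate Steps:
j(K) = 1 + K (j(K) = 3 + (-2 + K) = 1 + K)
z(m) = (-3 + m)*(2 + m) (z(m) = (m + (1 - 4))*(m + 2) = (m - 3)*(2 + m) = (-3 + m)*(2 + m))
h(a) = 1/(2*a)
(-34*z(-4) + (h(-5) - 2)) - 3451 = (-34*(-6 + (-4)**2 - 1*(-4)) + ((1/2)/(-5) - 2)) - 3451 = (-34*(-6 + 16 + 4) + ((1/2)*(-1/5) - 2)) - 3451 = (-34*14 + (-1/10 - 2)) - 3451 = (-476 - 21/10) - 3451 = -4781/10 - 3451 = -39291/10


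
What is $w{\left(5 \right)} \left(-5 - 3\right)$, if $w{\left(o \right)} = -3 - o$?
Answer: $64$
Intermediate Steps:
$w{\left(5 \right)} \left(-5 - 3\right) = \left(-3 - 5\right) \left(-5 - 3\right) = \left(-3 - 5\right) \left(-8\right) = \left(-8\right) \left(-8\right) = 64$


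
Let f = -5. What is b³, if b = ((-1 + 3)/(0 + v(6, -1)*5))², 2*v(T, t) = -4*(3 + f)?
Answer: 1/1000000 ≈ 1.0000e-6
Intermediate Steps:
v(T, t) = 4 (v(T, t) = (-4*(3 - 5))/2 = (-4*(-2))/2 = (½)*8 = 4)
b = 1/100 (b = ((-1 + 3)/(0 + 4*5))² = (2/(0 + 20))² = (2/20)² = (2*(1/20))² = (⅒)² = 1/100 ≈ 0.010000)
b³ = (1/100)³ = 1/1000000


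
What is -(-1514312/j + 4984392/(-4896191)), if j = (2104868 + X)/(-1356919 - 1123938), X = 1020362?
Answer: -9196976639045001092/7650861499465 ≈ -1.2021e+6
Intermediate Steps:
j = -3125230/2480857 (j = (2104868 + 1020362)/(-1356919 - 1123938) = 3125230/(-2480857) = 3125230*(-1/2480857) = -3125230/2480857 ≈ -1.2597)
-(-1514312/j + 4984392/(-4896191)) = -(-1514312/(-3125230/2480857) + 4984392/(-4896191)) = -(-1514312*(-2480857/3125230) + 4984392*(-1/4896191)) = -(1878395762692/1562615 - 4984392/4896191) = -1*9196976639045001092/7650861499465 = -9196976639045001092/7650861499465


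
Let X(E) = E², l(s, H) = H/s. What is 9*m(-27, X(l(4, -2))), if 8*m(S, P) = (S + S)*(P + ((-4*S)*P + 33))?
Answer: -58563/16 ≈ -3660.2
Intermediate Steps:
m(S, P) = S*(33 + P - 4*P*S)/4 (m(S, P) = ((S + S)*(P + ((-4*S)*P + 33)))/8 = ((2*S)*(P + (-4*P*S + 33)))/8 = ((2*S)*(P + (33 - 4*P*S)))/8 = ((2*S)*(33 + P - 4*P*S))/8 = (2*S*(33 + P - 4*P*S))/8 = S*(33 + P - 4*P*S)/4)
9*m(-27, X(l(4, -2))) = 9*((¼)*(-27)*(33 + (-2/4)² - 4*(-2/4)²*(-27))) = 9*((¼)*(-27)*(33 + (-2*¼)² - 4*(-2*¼)²*(-27))) = 9*((¼)*(-27)*(33 + (-½)² - 4*(-½)²*(-27))) = 9*((¼)*(-27)*(33 + ¼ - 4*¼*(-27))) = 9*((¼)*(-27)*(33 + ¼ + 27)) = 9*((¼)*(-27)*(241/4)) = 9*(-6507/16) = -58563/16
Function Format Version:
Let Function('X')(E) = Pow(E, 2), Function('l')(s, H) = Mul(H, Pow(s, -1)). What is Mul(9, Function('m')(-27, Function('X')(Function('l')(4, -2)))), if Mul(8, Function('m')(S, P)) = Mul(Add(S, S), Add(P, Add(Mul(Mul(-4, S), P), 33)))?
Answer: Rational(-58563, 16) ≈ -3660.2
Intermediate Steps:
Function('m')(S, P) = Mul(Rational(1, 4), S, Add(33, P, Mul(-4, P, S))) (Function('m')(S, P) = Mul(Rational(1, 8), Mul(Add(S, S), Add(P, Add(Mul(Mul(-4, S), P), 33)))) = Mul(Rational(1, 8), Mul(Mul(2, S), Add(P, Add(Mul(-4, P, S), 33)))) = Mul(Rational(1, 8), Mul(Mul(2, S), Add(P, Add(33, Mul(-4, P, S))))) = Mul(Rational(1, 8), Mul(Mul(2, S), Add(33, P, Mul(-4, P, S)))) = Mul(Rational(1, 8), Mul(2, S, Add(33, P, Mul(-4, P, S)))) = Mul(Rational(1, 4), S, Add(33, P, Mul(-4, P, S))))
Mul(9, Function('m')(-27, Function('X')(Function('l')(4, -2)))) = Mul(9, Mul(Rational(1, 4), -27, Add(33, Pow(Mul(-2, Pow(4, -1)), 2), Mul(-4, Pow(Mul(-2, Pow(4, -1)), 2), -27)))) = Mul(9, Mul(Rational(1, 4), -27, Add(33, Pow(Mul(-2, Rational(1, 4)), 2), Mul(-4, Pow(Mul(-2, Rational(1, 4)), 2), -27)))) = Mul(9, Mul(Rational(1, 4), -27, Add(33, Pow(Rational(-1, 2), 2), Mul(-4, Pow(Rational(-1, 2), 2), -27)))) = Mul(9, Mul(Rational(1, 4), -27, Add(33, Rational(1, 4), Mul(-4, Rational(1, 4), -27)))) = Mul(9, Mul(Rational(1, 4), -27, Add(33, Rational(1, 4), 27))) = Mul(9, Mul(Rational(1, 4), -27, Rational(241, 4))) = Mul(9, Rational(-6507, 16)) = Rational(-58563, 16)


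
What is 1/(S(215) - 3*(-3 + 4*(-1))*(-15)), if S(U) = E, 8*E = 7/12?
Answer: -96/30233 ≈ -0.0031753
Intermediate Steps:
E = 7/96 (E = (7/12)/8 = (7*(1/12))/8 = (⅛)*(7/12) = 7/96 ≈ 0.072917)
S(U) = 7/96
1/(S(215) - 3*(-3 + 4*(-1))*(-15)) = 1/(7/96 - 3*(-3 + 4*(-1))*(-15)) = 1/(7/96 - 3*(-3 - 4)*(-15)) = 1/(7/96 - 3*(-7)*(-15)) = 1/(7/96 + 21*(-15)) = 1/(7/96 - 315) = 1/(-30233/96) = -96/30233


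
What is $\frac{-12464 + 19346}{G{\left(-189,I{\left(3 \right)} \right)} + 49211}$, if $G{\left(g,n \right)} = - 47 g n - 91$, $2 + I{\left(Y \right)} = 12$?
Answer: $\frac{111}{2225} \approx 0.049888$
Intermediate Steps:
$I{\left(Y \right)} = 10$ ($I{\left(Y \right)} = -2 + 12 = 10$)
$G{\left(g,n \right)} = -91 - 47 g n$ ($G{\left(g,n \right)} = - 47 g n - 91 = -91 - 47 g n$)
$\frac{-12464 + 19346}{G{\left(-189,I{\left(3 \right)} \right)} + 49211} = \frac{-12464 + 19346}{\left(-91 - \left(-8883\right) 10\right) + 49211} = \frac{6882}{\left(-91 + 88830\right) + 49211} = \frac{6882}{88739 + 49211} = \frac{6882}{137950} = 6882 \cdot \frac{1}{137950} = \frac{111}{2225}$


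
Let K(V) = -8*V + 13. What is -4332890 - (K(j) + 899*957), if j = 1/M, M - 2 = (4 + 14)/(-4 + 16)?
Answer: -36352706/7 ≈ -5.1932e+6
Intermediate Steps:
M = 7/2 (M = 2 + (4 + 14)/(-4 + 16) = 2 + 18/12 = 2 + 18*(1/12) = 2 + 3/2 = 7/2 ≈ 3.5000)
j = 2/7 (j = 1/(7/2) = 2/7 ≈ 0.28571)
K(V) = 13 - 8*V
-4332890 - (K(j) + 899*957) = -4332890 - ((13 - 8*2/7) + 899*957) = -4332890 - ((13 - 16/7) + 860343) = -4332890 - (75/7 + 860343) = -4332890 - 1*6022476/7 = -4332890 - 6022476/7 = -36352706/7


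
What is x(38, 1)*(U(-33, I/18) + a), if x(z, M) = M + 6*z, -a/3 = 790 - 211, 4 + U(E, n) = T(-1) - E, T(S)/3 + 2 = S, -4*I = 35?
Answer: -393193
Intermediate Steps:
I = -35/4 (I = -¼*35 = -35/4 ≈ -8.7500)
T(S) = -6 + 3*S
U(E, n) = -13 - E (U(E, n) = -4 + ((-6 + 3*(-1)) - E) = -4 + ((-6 - 3) - E) = -4 + (-9 - E) = -13 - E)
a = -1737 (a = -3*(790 - 211) = -3*579 = -1737)
x(38, 1)*(U(-33, I/18) + a) = (1 + 6*38)*((-13 - 1*(-33)) - 1737) = (1 + 228)*((-13 + 33) - 1737) = 229*(20 - 1737) = 229*(-1717) = -393193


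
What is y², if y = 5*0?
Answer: 0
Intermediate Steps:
y = 0
y² = 0² = 0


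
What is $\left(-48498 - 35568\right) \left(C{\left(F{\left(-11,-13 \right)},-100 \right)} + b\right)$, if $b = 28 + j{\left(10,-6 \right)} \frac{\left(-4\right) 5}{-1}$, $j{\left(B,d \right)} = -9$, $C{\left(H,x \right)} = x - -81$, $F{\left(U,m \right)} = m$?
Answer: $14375286$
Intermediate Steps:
$C{\left(H,x \right)} = 81 + x$ ($C{\left(H,x \right)} = x + 81 = 81 + x$)
$b = -152$ ($b = 28 - 9 \frac{\left(-4\right) 5}{-1} = 28 - 9 \left(\left(-20\right) \left(-1\right)\right) = 28 - 180 = -152$)
$\left(-48498 - 35568\right) \left(C{\left(F{\left(-11,-13 \right)},-100 \right)} + b\right) = \left(-48498 - 35568\right) \left(\left(81 - 100\right) - 152\right) = - 84066 \left(-19 - 152\right) = \left(-84066\right) \left(-171\right) = 14375286$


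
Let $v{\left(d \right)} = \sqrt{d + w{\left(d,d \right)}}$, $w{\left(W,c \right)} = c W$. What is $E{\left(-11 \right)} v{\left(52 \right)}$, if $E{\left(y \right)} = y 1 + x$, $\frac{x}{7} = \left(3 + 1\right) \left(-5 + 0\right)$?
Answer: $- 302 \sqrt{689} \approx -7927.1$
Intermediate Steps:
$w{\left(W,c \right)} = W c$
$x = -140$ ($x = 7 \left(3 + 1\right) \left(-5 + 0\right) = 7 \cdot 4 \left(-5\right) = 7 \left(-20\right) = -140$)
$v{\left(d \right)} = \sqrt{d + d^{2}}$ ($v{\left(d \right)} = \sqrt{d + d d} = \sqrt{d + d^{2}}$)
$E{\left(y \right)} = -140 + y$ ($E{\left(y \right)} = y 1 - 140 = y - 140 = -140 + y$)
$E{\left(-11 \right)} v{\left(52 \right)} = \left(-140 - 11\right) \sqrt{52 \left(1 + 52\right)} = - 151 \sqrt{52 \cdot 53} = - 151 \sqrt{2756} = - 151 \cdot 2 \sqrt{689} = - 302 \sqrt{689}$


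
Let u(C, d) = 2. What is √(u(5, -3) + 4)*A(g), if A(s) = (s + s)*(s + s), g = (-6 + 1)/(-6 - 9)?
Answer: 4*√6/9 ≈ 1.0887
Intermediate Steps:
g = ⅓ (g = -5/(-15) = -5*(-1/15) = ⅓ ≈ 0.33333)
A(s) = 4*s² (A(s) = (2*s)*(2*s) = 4*s²)
√(u(5, -3) + 4)*A(g) = √(2 + 4)*(4*(⅓)²) = √6*(4*(⅑)) = √6*(4/9) = 4*√6/9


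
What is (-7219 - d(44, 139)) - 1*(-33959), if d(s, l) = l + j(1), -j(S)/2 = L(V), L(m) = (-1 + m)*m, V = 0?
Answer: 26601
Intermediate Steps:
L(m) = m*(-1 + m)
j(S) = 0 (j(S) = -0*(-1 + 0) = -0*(-1) = -2*0 = 0)
d(s, l) = l (d(s, l) = l + 0 = l)
(-7219 - d(44, 139)) - 1*(-33959) = (-7219 - 1*139) - 1*(-33959) = (-7219 - 139) + 33959 = -7358 + 33959 = 26601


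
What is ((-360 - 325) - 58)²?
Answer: 552049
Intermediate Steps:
((-360 - 325) - 58)² = (-685 - 58)² = (-743)² = 552049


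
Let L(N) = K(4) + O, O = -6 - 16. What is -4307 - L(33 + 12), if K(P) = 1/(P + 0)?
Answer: -17141/4 ≈ -4285.3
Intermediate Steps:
O = -22
K(P) = 1/P
L(N) = -87/4 (L(N) = 1/4 - 22 = ¼ - 22 = -87/4)
-4307 - L(33 + 12) = -4307 - 1*(-87/4) = -4307 + 87/4 = -17141/4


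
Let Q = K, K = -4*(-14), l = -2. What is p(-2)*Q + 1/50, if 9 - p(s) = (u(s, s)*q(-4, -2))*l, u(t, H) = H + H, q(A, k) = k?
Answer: 70001/50 ≈ 1400.0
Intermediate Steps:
u(t, H) = 2*H
p(s) = 9 - 8*s (p(s) = 9 - (2*s)*(-2)*(-2) = 9 - (-4*s)*(-2) = 9 - 8*s)
K = 56
Q = 56
p(-2)*Q + 1/50 = (9 - 8*(-2))*56 + 1/50 = (9 + 16)*56 + 1/50 = 25*56 + 1/50 = 1400 + 1/50 = 70001/50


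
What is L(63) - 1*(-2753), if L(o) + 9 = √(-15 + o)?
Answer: 2744 + 4*√3 ≈ 2750.9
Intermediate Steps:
L(o) = -9 + √(-15 + o)
L(63) - 1*(-2753) = (-9 + √(-15 + 63)) - 1*(-2753) = (-9 + √48) + 2753 = (-9 + 4*√3) + 2753 = 2744 + 4*√3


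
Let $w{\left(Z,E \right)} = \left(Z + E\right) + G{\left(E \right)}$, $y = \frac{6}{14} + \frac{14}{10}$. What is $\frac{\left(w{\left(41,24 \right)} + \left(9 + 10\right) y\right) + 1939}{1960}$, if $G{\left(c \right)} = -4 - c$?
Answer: $\frac{8797}{8575} \approx 1.0259$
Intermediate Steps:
$y = \frac{64}{35}$ ($y = 6 \cdot \frac{1}{14} + 14 \cdot \frac{1}{10} = \frac{3}{7} + \frac{7}{5} = \frac{64}{35} \approx 1.8286$)
$w{\left(Z,E \right)} = -4 + Z$ ($w{\left(Z,E \right)} = \left(Z + E\right) - \left(4 + E\right) = \left(E + Z\right) - \left(4 + E\right) = -4 + Z$)
$\frac{\left(w{\left(41,24 \right)} + \left(9 + 10\right) y\right) + 1939}{1960} = \frac{\left(\left(-4 + 41\right) + \left(9 + 10\right) \frac{64}{35}\right) + 1939}{1960} = \left(\left(37 + 19 \cdot \frac{64}{35}\right) + 1939\right) \frac{1}{1960} = \left(\left(37 + \frac{1216}{35}\right) + 1939\right) \frac{1}{1960} = \left(\frac{2511}{35} + 1939\right) \frac{1}{1960} = \frac{70376}{35} \cdot \frac{1}{1960} = \frac{8797}{8575}$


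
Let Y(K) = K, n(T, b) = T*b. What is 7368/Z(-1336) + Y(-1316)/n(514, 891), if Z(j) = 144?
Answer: 23431687/457974 ≈ 51.164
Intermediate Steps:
7368/Z(-1336) + Y(-1316)/n(514, 891) = 7368/144 - 1316/(514*891) = 7368*(1/144) - 1316/457974 = 307/6 - 1316*1/457974 = 307/6 - 658/228987 = 23431687/457974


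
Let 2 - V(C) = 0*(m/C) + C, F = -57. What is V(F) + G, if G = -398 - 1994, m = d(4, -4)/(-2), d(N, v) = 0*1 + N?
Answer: -2333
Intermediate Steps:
d(N, v) = N (d(N, v) = 0 + N = N)
m = -2 (m = 4/(-2) = 4*(-1/2) = -2)
G = -2392
V(C) = 2 - C (V(C) = 2 - (0*(-2/C) + C) = 2 - (0 + C) = 2 - C)
V(F) + G = (2 - 1*(-57)) - 2392 = (2 + 57) - 2392 = 59 - 2392 = -2333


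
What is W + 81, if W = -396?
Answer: -315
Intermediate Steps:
W + 81 = -396 + 81 = -315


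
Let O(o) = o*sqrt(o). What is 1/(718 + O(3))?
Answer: 718/515497 - 3*sqrt(3)/515497 ≈ 0.0013828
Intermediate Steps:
O(o) = o**(3/2)
1/(718 + O(3)) = 1/(718 + 3**(3/2)) = 1/(718 + 3*sqrt(3))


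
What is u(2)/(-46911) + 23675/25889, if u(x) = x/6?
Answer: 3331827886/3643436637 ≈ 0.91447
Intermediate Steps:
u(x) = x/6 (u(x) = x*(⅙) = x/6)
u(2)/(-46911) + 23675/25889 = ((⅙)*2)/(-46911) + 23675/25889 = (⅓)*(-1/46911) + 23675*(1/25889) = -1/140733 + 23675/25889 = 3331827886/3643436637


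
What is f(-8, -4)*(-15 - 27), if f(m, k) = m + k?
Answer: 504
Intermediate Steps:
f(m, k) = k + m
f(-8, -4)*(-15 - 27) = (-4 - 8)*(-15 - 27) = -12*(-42) = 504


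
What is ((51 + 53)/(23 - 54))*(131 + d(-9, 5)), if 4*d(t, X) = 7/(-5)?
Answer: -67938/155 ≈ -438.31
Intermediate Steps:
d(t, X) = -7/20 (d(t, X) = (7/(-5))/4 = (7*(-⅕))/4 = (¼)*(-7/5) = -7/20)
((51 + 53)/(23 - 54))*(131 + d(-9, 5)) = ((51 + 53)/(23 - 54))*(131 - 7/20) = (104/(-31))*(2613/20) = (104*(-1/31))*(2613/20) = -104/31*2613/20 = -67938/155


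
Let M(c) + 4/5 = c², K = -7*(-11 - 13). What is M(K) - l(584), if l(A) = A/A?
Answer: 141111/5 ≈ 28222.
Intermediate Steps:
K = 168 (K = -7*(-24) = 168)
M(c) = -⅘ + c²
l(A) = 1
M(K) - l(584) = (-⅘ + 168²) - 1*1 = (-⅘ + 28224) - 1 = 141116/5 - 1 = 141111/5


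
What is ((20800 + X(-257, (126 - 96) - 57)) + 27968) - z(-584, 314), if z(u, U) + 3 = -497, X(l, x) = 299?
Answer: 49567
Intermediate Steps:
z(u, U) = -500 (z(u, U) = -3 - 497 = -500)
((20800 + X(-257, (126 - 96) - 57)) + 27968) - z(-584, 314) = ((20800 + 299) + 27968) - 1*(-500) = (21099 + 27968) + 500 = 49067 + 500 = 49567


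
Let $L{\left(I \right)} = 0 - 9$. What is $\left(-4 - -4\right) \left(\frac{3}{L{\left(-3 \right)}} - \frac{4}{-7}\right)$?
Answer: $0$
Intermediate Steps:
$L{\left(I \right)} = -9$ ($L{\left(I \right)} = 0 - 9 = -9$)
$\left(-4 - -4\right) \left(\frac{3}{L{\left(-3 \right)}} - \frac{4}{-7}\right) = \left(-4 - -4\right) \left(\frac{3}{-9} - \frac{4}{-7}\right) = \left(-4 + 4\right) \left(3 \left(- \frac{1}{9}\right) - - \frac{4}{7}\right) = 0 \left(- \frac{1}{3} + \frac{4}{7}\right) = 0 \cdot \frac{5}{21} = 0$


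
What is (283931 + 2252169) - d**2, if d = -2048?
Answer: -1658204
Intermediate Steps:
(283931 + 2252169) - d**2 = (283931 + 2252169) - 1*(-2048)**2 = 2536100 - 1*4194304 = 2536100 - 4194304 = -1658204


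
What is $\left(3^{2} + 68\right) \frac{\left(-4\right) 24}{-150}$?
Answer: $\frac{1232}{25} \approx 49.28$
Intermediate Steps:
$\left(3^{2} + 68\right) \frac{\left(-4\right) 24}{-150} = \left(9 + 68\right) \left(\left(-96\right) \left(- \frac{1}{150}\right)\right) = 77 \cdot \frac{16}{25} = \frac{1232}{25}$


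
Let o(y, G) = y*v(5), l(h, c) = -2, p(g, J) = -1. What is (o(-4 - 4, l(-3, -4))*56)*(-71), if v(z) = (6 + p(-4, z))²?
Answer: 795200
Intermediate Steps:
v(z) = 25 (v(z) = (6 - 1)² = 5² = 25)
o(y, G) = 25*y (o(y, G) = y*25 = 25*y)
(o(-4 - 4, l(-3, -4))*56)*(-71) = ((25*(-4 - 4))*56)*(-71) = ((25*(-8))*56)*(-71) = -200*56*(-71) = -11200*(-71) = 795200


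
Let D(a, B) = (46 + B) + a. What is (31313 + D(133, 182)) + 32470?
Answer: 64144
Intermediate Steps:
D(a, B) = 46 + B + a
(31313 + D(133, 182)) + 32470 = (31313 + (46 + 182 + 133)) + 32470 = (31313 + 361) + 32470 = 31674 + 32470 = 64144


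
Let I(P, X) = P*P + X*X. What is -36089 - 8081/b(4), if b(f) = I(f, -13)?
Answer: -6684546/185 ≈ -36133.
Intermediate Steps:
I(P, X) = P² + X²
b(f) = 169 + f² (b(f) = f² + (-13)² = f² + 169 = 169 + f²)
-36089 - 8081/b(4) = -36089 - 8081/(169 + 4²) = -36089 - 8081/(169 + 16) = -36089 - 8081/185 = -6684546/185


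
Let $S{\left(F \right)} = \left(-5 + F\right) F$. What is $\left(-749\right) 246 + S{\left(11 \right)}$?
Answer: $-184188$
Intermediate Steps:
$S{\left(F \right)} = F \left(-5 + F\right)$
$\left(-749\right) 246 + S{\left(11 \right)} = \left(-749\right) 246 + 11 \left(-5 + 11\right) = -184254 + 11 \cdot 6 = -184254 + 66 = -184188$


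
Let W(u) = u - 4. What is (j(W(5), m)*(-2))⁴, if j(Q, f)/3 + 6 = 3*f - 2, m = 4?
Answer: 331776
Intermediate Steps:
W(u) = -4 + u
j(Q, f) = -24 + 9*f (j(Q, f) = -18 + 3*(3*f - 2) = -18 + 3*(-2 + 3*f) = -18 + (-6 + 9*f) = -24 + 9*f)
(j(W(5), m)*(-2))⁴ = ((-24 + 9*4)*(-2))⁴ = ((-24 + 36)*(-2))⁴ = (12*(-2))⁴ = (-24)⁴ = 331776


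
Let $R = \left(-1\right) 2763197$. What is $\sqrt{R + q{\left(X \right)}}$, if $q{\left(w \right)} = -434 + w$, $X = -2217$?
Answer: $2 i \sqrt{691462} \approx 1663.1 i$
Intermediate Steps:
$R = -2763197$
$\sqrt{R + q{\left(X \right)}} = \sqrt{-2763197 - 2651} = \sqrt{-2765848} = 2 i \sqrt{691462}$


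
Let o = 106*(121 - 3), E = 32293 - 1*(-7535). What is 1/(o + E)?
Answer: 1/52336 ≈ 1.9107e-5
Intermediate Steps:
E = 39828 (E = 32293 + 7535 = 39828)
o = 12508 (o = 106*118 = 12508)
1/(o + E) = 1/(12508 + 39828) = 1/52336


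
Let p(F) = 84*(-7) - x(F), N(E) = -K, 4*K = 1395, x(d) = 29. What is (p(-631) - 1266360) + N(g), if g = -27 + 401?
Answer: -5069303/4 ≈ -1.2673e+6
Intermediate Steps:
K = 1395/4 (K = (¼)*1395 = 1395/4 ≈ 348.75)
g = 374
N(E) = -1395/4 (N(E) = -1*1395/4 = -1395/4)
p(F) = -617 (p(F) = 84*(-7) - 1*29 = -588 - 29 = -617)
(p(-631) - 1266360) + N(g) = (-617 - 1266360) - 1395/4 = -1266977 - 1395/4 = -5069303/4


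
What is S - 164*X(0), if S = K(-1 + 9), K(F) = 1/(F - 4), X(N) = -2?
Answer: 1313/4 ≈ 328.25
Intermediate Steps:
K(F) = 1/(-4 + F)
S = 1/4 (S = 1/(-4 + (-1 + 9)) = 1/(-4 + 8) = 1/4 ≈ 0.25000)
S - 164*X(0) = 1/4 - 164*(-2) = 1/4 + 328 = 1313/4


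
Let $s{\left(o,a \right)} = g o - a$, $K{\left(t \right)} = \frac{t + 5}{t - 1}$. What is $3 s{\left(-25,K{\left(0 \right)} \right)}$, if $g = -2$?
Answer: $165$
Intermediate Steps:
$K{\left(t \right)} = \frac{5 + t}{-1 + t}$
$s{\left(o,a \right)} = - a - 2 o$ ($s{\left(o,a \right)} = - 2 o - a = - a - 2 o$)
$3 s{\left(-25,K{\left(0 \right)} \right)} = 3 \left(- \frac{5 + 0}{-1 + 0} - -50\right) = 3 \left(- \frac{5}{-1} + 50\right) = 3 \left(- \left(-1\right) 5 + 50\right) = 3 \left(\left(-1\right) \left(-5\right) + 50\right) = 3 \left(5 + 50\right) = 3 \cdot 55 = 165$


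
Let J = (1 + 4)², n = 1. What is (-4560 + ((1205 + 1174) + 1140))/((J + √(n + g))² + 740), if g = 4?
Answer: -142617/186440 + 1041*√5/37288 ≈ -0.70252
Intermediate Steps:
J = 25 (J = 5² = 25)
(-4560 + ((1205 + 1174) + 1140))/((J + √(n + g))² + 740) = (-4560 + ((1205 + 1174) + 1140))/((25 + √(1 + 4))² + 740) = (-4560 + (2379 + 1140))/((25 + √5)² + 740) = (-4560 + 3519)/(740 + (25 + √5)²) = -1041/(740 + (25 + √5)²)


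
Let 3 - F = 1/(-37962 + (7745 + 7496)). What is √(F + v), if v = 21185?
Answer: √10938174525829/22721 ≈ 145.56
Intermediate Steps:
F = 68164/22721 (F = 3 - 1/(-37962 + (7745 + 7496)) = 3 - 1/(-37962 + 15241) = 3 - 1/(-22721) = 3 - 1*(-1/22721) = 3 + 1/22721 = 68164/22721 ≈ 3.0000)
√(F + v) = √(68164/22721 + 21185) = √(481412549/22721) = √10938174525829/22721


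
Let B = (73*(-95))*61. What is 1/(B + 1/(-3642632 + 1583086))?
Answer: -2059546/871260042111 ≈ -2.3639e-6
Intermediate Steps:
B = -423035 (B = -6935*61 = -423035)
1/(B + 1/(-3642632 + 1583086)) = 1/(-423035 + 1/(-3642632 + 1583086)) = 1/(-423035 + 1/(-2059546)) = 1/(-423035 - 1/2059546) = 1/(-871260042111/2059546) = -2059546/871260042111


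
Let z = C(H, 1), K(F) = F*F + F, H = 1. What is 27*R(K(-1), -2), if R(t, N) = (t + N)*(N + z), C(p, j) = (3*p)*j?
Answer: -54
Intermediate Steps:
K(F) = F + F**2 (K(F) = F**2 + F = F + F**2)
C(p, j) = 3*j*p
z = 3 (z = 3*1*1 = 3)
R(t, N) = (3 + N)*(N + t) (R(t, N) = (t + N)*(N + 3) = (N + t)*(3 + N) = (3 + N)*(N + t))
27*R(K(-1), -2) = 27*((-2)**2 + 3*(-2) + 3*(-(1 - 1)) - (-2)*(1 - 1)) = 27*(4 - 6 + 3*(-1*0) - (-2)*0) = 27*(4 - 6 + 3*0 - 2*0) = 27*(4 - 6 + 0 + 0) = 27*(-2) = -54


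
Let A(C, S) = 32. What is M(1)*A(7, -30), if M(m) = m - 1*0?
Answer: 32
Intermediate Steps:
M(m) = m (M(m) = m + 0 = m)
M(1)*A(7, -30) = 1*32 = 32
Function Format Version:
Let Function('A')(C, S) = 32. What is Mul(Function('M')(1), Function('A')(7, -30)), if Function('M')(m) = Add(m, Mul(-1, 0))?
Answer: 32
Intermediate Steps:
Function('M')(m) = m (Function('M')(m) = Add(m, 0) = m)
Mul(Function('M')(1), Function('A')(7, -30)) = Mul(1, 32) = 32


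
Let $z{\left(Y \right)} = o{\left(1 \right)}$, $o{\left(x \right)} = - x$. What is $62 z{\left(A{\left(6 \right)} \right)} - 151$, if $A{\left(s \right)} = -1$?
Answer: $-213$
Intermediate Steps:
$z{\left(Y \right)} = -1$ ($z{\left(Y \right)} = \left(-1\right) 1 = -1$)
$62 z{\left(A{\left(6 \right)} \right)} - 151 = 62 \left(-1\right) - 151 = -62 - 151 = -213$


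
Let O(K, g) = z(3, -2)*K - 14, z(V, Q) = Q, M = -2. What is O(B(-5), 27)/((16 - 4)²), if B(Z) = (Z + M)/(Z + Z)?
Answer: -77/720 ≈ -0.10694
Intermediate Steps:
B(Z) = (-2 + Z)/(2*Z) (B(Z) = (Z - 2)/(Z + Z) = (-2 + Z)/((2*Z)) = (-2 + Z)*(1/(2*Z)) = (-2 + Z)/(2*Z))
O(K, g) = -14 - 2*K (O(K, g) = -2*K - 14 = -14 - 2*K)
O(B(-5), 27)/((16 - 4)²) = (-14 - (-2 - 5)/(-5))/((16 - 4)²) = (-14 - (-1)*(-7)/5)/(12²) = (-14 - 2*7/10)/144 = (-14 - 7/5)*(1/144) = -77/5*1/144 = -77/720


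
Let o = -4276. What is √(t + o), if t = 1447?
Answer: I*√2829 ≈ 53.188*I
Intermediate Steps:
√(t + o) = √(1447 - 4276) = √(-2829) = I*√2829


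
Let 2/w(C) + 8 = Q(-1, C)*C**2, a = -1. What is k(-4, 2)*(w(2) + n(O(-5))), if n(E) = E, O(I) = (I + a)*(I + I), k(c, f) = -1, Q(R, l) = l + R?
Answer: -119/2 ≈ -59.500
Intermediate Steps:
Q(R, l) = R + l
w(C) = 2/(-8 + C**2*(-1 + C)) (w(C) = 2/(-8 + (-1 + C)*C**2) = 2/(-8 + C**2*(-1 + C)))
O(I) = 2*I*(-1 + I) (O(I) = (I - 1)*(I + I) = (-1 + I)*(2*I) = 2*I*(-1 + I))
k(-4, 2)*(w(2) + n(O(-5))) = -(2/(-8 + 2**2*(-1 + 2)) + 2*(-5)*(-1 - 5)) = -(2/(-8 + 4*1) + 2*(-5)*(-6)) = -(2/(-8 + 4) + 60) = -(2/(-4) + 60) = -(2*(-1/4) + 60) = -(-1/2 + 60) = -1*119/2 = -119/2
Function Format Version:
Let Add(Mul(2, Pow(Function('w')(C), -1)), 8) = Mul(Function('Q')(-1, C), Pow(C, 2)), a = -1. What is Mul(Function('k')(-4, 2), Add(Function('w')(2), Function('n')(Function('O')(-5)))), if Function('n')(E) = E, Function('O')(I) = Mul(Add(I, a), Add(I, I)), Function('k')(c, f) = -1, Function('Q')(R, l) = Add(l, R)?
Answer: Rational(-119, 2) ≈ -59.500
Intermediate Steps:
Function('Q')(R, l) = Add(R, l)
Function('w')(C) = Mul(2, Pow(Add(-8, Mul(Pow(C, 2), Add(-1, C))), -1)) (Function('w')(C) = Mul(2, Pow(Add(-8, Mul(Add(-1, C), Pow(C, 2))), -1)) = Mul(2, Pow(Add(-8, Mul(Pow(C, 2), Add(-1, C))), -1)))
Function('O')(I) = Mul(2, I, Add(-1, I)) (Function('O')(I) = Mul(Add(I, -1), Add(I, I)) = Mul(Add(-1, I), Mul(2, I)) = Mul(2, I, Add(-1, I)))
Mul(Function('k')(-4, 2), Add(Function('w')(2), Function('n')(Function('O')(-5)))) = Mul(-1, Add(Mul(2, Pow(Add(-8, Mul(Pow(2, 2), Add(-1, 2))), -1)), Mul(2, -5, Add(-1, -5)))) = Mul(-1, Add(Mul(2, Pow(Add(-8, Mul(4, 1)), -1)), Mul(2, -5, -6))) = Mul(-1, Add(Mul(2, Pow(Add(-8, 4), -1)), 60)) = Mul(-1, Add(Mul(2, Pow(-4, -1)), 60)) = Mul(-1, Add(Mul(2, Rational(-1, 4)), 60)) = Mul(-1, Add(Rational(-1, 2), 60)) = Mul(-1, Rational(119, 2)) = Rational(-119, 2)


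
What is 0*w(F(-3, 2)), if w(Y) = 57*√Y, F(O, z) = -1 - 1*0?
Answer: 0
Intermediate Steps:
F(O, z) = -1 (F(O, z) = -1 + 0 = -1)
0*w(F(-3, 2)) = 0*(57*√(-1)) = 0*(57*I) = 0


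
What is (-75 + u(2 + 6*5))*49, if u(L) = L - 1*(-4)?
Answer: -1911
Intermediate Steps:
u(L) = 4 + L (u(L) = L + 4 = 4 + L)
(-75 + u(2 + 6*5))*49 = (-75 + (4 + (2 + 6*5)))*49 = (-75 + (4 + (2 + 30)))*49 = (-75 + (4 + 32))*49 = (-75 + 36)*49 = -39*49 = -1911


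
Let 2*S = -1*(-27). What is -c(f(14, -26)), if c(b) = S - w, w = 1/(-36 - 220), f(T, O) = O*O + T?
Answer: -3457/256 ≈ -13.504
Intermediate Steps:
f(T, O) = T + O² (f(T, O) = O² + T = T + O²)
w = -1/256 (w = 1/(-256) = -1/256 ≈ -0.0039063)
S = 27/2 (S = (-1*(-27))/2 = (½)*27 = 27/2 ≈ 13.500)
c(b) = 3457/256 (c(b) = 27/2 - 1*(-1/256) = 27/2 + 1/256 = 3457/256)
-c(f(14, -26)) = -1*3457/256 = -3457/256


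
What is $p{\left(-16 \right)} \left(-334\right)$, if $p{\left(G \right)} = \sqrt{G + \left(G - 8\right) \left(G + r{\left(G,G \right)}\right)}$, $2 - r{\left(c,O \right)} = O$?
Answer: $- 2672 i \approx - 2672.0 i$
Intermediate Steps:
$r{\left(c,O \right)} = 2 - O$
$p{\left(G \right)} = \sqrt{-16 + 3 G}$ ($p{\left(G \right)} = \sqrt{G + \left(G - 8\right) \left(G - \left(-2 + G\right)\right)} = \sqrt{G + \left(G - 8\right) 2} = \sqrt{G + \left(-8 + G\right) 2} = \sqrt{G + \left(-16 + 2 G\right)} = \sqrt{-16 + 3 G}$)
$p{\left(-16 \right)} \left(-334\right) = \sqrt{-16 + 3 \left(-16\right)} \left(-334\right) = \sqrt{-16 - 48} \left(-334\right) = \sqrt{-64} \left(-334\right) = 8 i \left(-334\right) = - 2672 i$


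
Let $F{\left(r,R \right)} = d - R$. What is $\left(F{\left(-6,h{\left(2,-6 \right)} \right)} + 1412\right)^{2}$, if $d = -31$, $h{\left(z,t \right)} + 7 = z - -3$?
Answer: $1912689$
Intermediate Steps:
$h{\left(z,t \right)} = -4 + z$ ($h{\left(z,t \right)} = -7 + \left(z - -3\right) = -7 + \left(z + 3\right) = -7 + \left(3 + z\right) = -4 + z$)
$F{\left(r,R \right)} = -31 - R$
$\left(F{\left(-6,h{\left(2,-6 \right)} \right)} + 1412\right)^{2} = \left(\left(-31 - \left(-4 + 2\right)\right) + 1412\right)^{2} = \left(\left(-31 - -2\right) + 1412\right)^{2} = \left(\left(-31 + 2\right) + 1412\right)^{2} = \left(-29 + 1412\right)^{2} = 1383^{2} = 1912689$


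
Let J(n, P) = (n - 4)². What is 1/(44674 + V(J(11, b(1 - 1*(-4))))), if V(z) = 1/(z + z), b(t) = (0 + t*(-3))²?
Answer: 98/4378053 ≈ 2.2384e-5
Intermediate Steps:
b(t) = 9*t² (b(t) = (0 - 3*t)² = (-3*t)² = 9*t²)
J(n, P) = (-4 + n)²
V(z) = 1/(2*z)
1/(44674 + V(J(11, b(1 - 1*(-4))))) = 1/(44674 + 1/(2*((-4 + 11)²))) = 1/(44674 + 1/(2*(7²))) = 1/(44674 + (½)/49) = 1/(44674 + (½)*(1/49)) = 1/(44674 + 1/98) = 1/(4378053/98) = 98/4378053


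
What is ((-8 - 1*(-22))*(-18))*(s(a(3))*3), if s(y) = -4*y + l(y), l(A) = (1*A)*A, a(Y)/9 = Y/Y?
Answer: -34020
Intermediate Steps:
a(Y) = 9 (a(Y) = 9*(Y/Y) = 9*1 = 9)
l(A) = A**2 (l(A) = A*A = A**2)
s(y) = y**2 - 4*y (s(y) = -4*y + y**2 = y**2 - 4*y)
((-8 - 1*(-22))*(-18))*(s(a(3))*3) = ((-8 - 1*(-22))*(-18))*((9*(-4 + 9))*3) = ((-8 + 22)*(-18))*((9*5)*3) = (14*(-18))*(45*3) = -252*135 = -34020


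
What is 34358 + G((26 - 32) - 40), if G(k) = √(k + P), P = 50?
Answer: 34360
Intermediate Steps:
G(k) = √(50 + k) (G(k) = √(k + 50) = √(50 + k))
34358 + G((26 - 32) - 40) = 34358 + √(50 + ((26 - 32) - 40)) = 34358 + √(50 + (-6 - 40)) = 34358 + √(50 - 46) = 34358 + √4 = 34358 + 2 = 34360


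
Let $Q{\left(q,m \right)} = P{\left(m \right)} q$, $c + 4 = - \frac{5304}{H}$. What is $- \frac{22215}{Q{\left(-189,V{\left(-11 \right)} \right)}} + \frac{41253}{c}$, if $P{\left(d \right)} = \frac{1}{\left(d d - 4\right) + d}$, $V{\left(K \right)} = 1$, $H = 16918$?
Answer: $- \frac{22524812281}{2298744} \approx -9798.8$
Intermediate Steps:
$c = - \frac{36488}{8459}$ ($c = -4 - \frac{5304}{16918} = -4 - \frac{2652}{8459} = - \frac{36488}{8459} \approx -4.3135$)
$P{\left(d \right)} = \frac{1}{-4 + d + d^{2}}$ ($P{\left(d \right)} = \frac{1}{\left(d^{2} - 4\right) + d} = \frac{1}{\left(-4 + d^{2}\right) + d} = \frac{1}{-4 + d + d^{2}}$)
$Q{\left(q,m \right)} = \frac{q}{-4 + m + m^{2}}$
$- \frac{22215}{Q{\left(-189,V{\left(-11 \right)} \right)}} + \frac{41253}{c} = - \frac{22215}{\left(-189\right) \frac{1}{-4 + 1 + 1^{2}}} + \frac{41253}{- \frac{36488}{8459}} = - \frac{22215}{\left(-189\right) \frac{1}{-4 + 1 + 1}} + 41253 \left(- \frac{8459}{36488}\right) = - \frac{22215}{\left(-189\right) \frac{1}{-2}} - \frac{348959127}{36488} = - \frac{22215}{\left(-189\right) \left(- \frac{1}{2}\right)} - \frac{348959127}{36488} = - \frac{22215}{\frac{189}{2}} - \frac{348959127}{36488} = \left(-22215\right) \frac{2}{189} - \frac{348959127}{36488} = - \frac{14810}{63} - \frac{348959127}{36488} = - \frac{22524812281}{2298744}$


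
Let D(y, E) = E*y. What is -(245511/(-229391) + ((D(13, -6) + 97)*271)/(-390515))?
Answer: 97056862424/89580626365 ≈ 1.0835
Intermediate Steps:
-(245511/(-229391) + ((D(13, -6) + 97)*271)/(-390515)) = -(245511/(-229391) + ((-6*13 + 97)*271)/(-390515)) = -(245511*(-1/229391) + ((-78 + 97)*271)*(-1/390515)) = -(-245511/229391 + (19*271)*(-1/390515)) = -(-245511/229391 + 5149*(-1/390515)) = -(-245511/229391 - 5149/390515) = -1*(-97056862424/89580626365) = 97056862424/89580626365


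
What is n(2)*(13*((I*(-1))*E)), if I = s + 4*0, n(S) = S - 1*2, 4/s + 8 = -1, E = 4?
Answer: 0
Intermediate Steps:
s = -4/9 (s = 4/(-8 - 1) = 4/(-9) = 4*(-1/9) = -4/9 ≈ -0.44444)
n(S) = -2 + S (n(S) = S - 2 = -2 + S)
I = -4/9 (I = -4/9 + 4*0 = -4/9 + 0 = -4/9 ≈ -0.44444)
n(2)*(13*((I*(-1))*E)) = (-2 + 2)*(13*(-4/9*(-1)*4)) = 0*(13*((4/9)*4)) = 0*(13*(16/9)) = 0*(208/9) = 0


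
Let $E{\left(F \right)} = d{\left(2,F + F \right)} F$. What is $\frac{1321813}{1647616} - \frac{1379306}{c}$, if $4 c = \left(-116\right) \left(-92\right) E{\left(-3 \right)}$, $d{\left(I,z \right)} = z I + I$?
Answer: $- \frac{270846090247}{16484398080} \approx -16.43$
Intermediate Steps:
$d{\left(I,z \right)} = I + I z$ ($d{\left(I,z \right)} = I z + I = I + I z$)
$E{\left(F \right)} = F \left(2 + 4 F\right)$ ($E{\left(F \right)} = 2 \left(1 + \left(F + F\right)\right) F = 2 \left(1 + 2 F\right) F = \left(2 + 4 F\right) F = F \left(2 + 4 F\right)$)
$c = 80040$ ($c = \frac{\left(-116\right) \left(-92\right) 2 \left(-3\right) \left(1 + 2 \left(-3\right)\right)}{4} = \frac{10672 \cdot 2 \left(-3\right) \left(1 - 6\right)}{4} = \frac{10672 \cdot 2 \left(-3\right) \left(-5\right)}{4} = \frac{10672 \cdot 30}{4} = \frac{1}{4} \cdot 320160 = 80040$)
$\frac{1321813}{1647616} - \frac{1379306}{c} = \frac{1321813}{1647616} - \frac{1379306}{80040} = 1321813 \cdot \frac{1}{1647616} - \frac{689653}{40020} = \frac{1321813}{1647616} - \frac{689653}{40020} = - \frac{270846090247}{16484398080}$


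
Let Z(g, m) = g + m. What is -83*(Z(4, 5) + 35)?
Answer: -3652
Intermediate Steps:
-83*(Z(4, 5) + 35) = -83*((4 + 5) + 35) = -83*(9 + 35) = -83*44 = -3652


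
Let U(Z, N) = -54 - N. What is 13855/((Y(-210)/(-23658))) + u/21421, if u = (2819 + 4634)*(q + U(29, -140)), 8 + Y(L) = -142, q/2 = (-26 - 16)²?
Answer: 234181657023/107105 ≈ 2.1865e+6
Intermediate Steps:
q = 3528 (q = 2*(-26 - 16)² = 2*(-42)² = 2*1764 = 3528)
Y(L) = -150 (Y(L) = -8 - 142 = -150)
u = 26935142 (u = (2819 + 4634)*(3528 + (-54 - 1*(-140))) = 7453*(3528 + (-54 + 140)) = 7453*(3528 + 86) = 7453*3614 = 26935142)
13855/((Y(-210)/(-23658))) + u/21421 = 13855/((-150/(-23658))) + 26935142/21421 = 13855/((-150*(-1/23658))) + 26935142*(1/21421) = 13855/(25/3943) + 26935142/21421 = 13855*(3943/25) + 26935142/21421 = 10926053/5 + 26935142/21421 = 234181657023/107105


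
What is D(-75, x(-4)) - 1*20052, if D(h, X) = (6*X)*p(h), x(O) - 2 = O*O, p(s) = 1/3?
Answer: -20016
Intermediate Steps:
p(s) = ⅓
x(O) = 2 + O² (x(O) = 2 + O*O = 2 + O²)
D(h, X) = 2*X (D(h, X) = (6*X)*(⅓) = 2*X)
D(-75, x(-4)) - 1*20052 = 2*(2 + (-4)²) - 1*20052 = 2*(2 + 16) - 20052 = 2*18 - 20052 = 36 - 20052 = -20016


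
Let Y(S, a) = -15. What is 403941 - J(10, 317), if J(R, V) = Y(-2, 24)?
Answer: 403956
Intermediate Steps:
J(R, V) = -15
403941 - J(10, 317) = 403941 - 1*(-15) = 403941 + 15 = 403956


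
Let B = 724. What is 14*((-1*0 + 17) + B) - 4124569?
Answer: -4114195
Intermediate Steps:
14*((-1*0 + 17) + B) - 4124569 = 14*((-1*0 + 17) + 724) - 4124569 = 14*((0 + 17) + 724) - 4124569 = 14*(17 + 724) - 4124569 = 14*741 - 4124569 = 10374 - 4124569 = -4114195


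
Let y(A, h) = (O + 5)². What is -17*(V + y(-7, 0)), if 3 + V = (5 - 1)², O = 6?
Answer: -2278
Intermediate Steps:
y(A, h) = 121 (y(A, h) = (6 + 5)² = 11² = 121)
V = 13 (V = -3 + (5 - 1)² = -3 + 4² = -3 + 16 = 13)
-17*(V + y(-7, 0)) = -17*(13 + 121) = -17*134 = -2278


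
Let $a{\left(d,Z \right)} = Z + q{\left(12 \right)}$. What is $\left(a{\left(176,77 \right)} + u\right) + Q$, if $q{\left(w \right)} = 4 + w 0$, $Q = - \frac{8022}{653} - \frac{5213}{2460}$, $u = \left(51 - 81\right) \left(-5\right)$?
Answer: $\frac{347935571}{1606380} \approx 216.6$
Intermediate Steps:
$u = 150$ ($u = \left(-30\right) \left(-5\right) = 150$)
$Q = - \frac{23138209}{1606380}$ ($Q = \left(-8022\right) \frac{1}{653} - \frac{5213}{2460} = - \frac{8022}{653} - \frac{5213}{2460} = - \frac{23138209}{1606380} \approx -14.404$)
$q{\left(w \right)} = 4$ ($q{\left(w \right)} = 4 + 0 = 4$)
$a{\left(d,Z \right)} = 4 + Z$ ($a{\left(d,Z \right)} = Z + 4 = 4 + Z$)
$\left(a{\left(176,77 \right)} + u\right) + Q = \left(\left(4 + 77\right) + 150\right) - \frac{23138209}{1606380} = \left(81 + 150\right) - \frac{23138209}{1606380} = 231 - \frac{23138209}{1606380} = \frac{347935571}{1606380}$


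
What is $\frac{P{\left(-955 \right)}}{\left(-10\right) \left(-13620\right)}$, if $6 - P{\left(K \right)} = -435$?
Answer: $\frac{147}{45400} \approx 0.0032379$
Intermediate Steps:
$P{\left(K \right)} = 441$ ($P{\left(K \right)} = 6 - -435 = 6 + 435 = 441$)
$\frac{P{\left(-955 \right)}}{\left(-10\right) \left(-13620\right)} = \frac{441}{\left(-10\right) \left(-13620\right)} = \frac{441}{136200} = 441 \cdot \frac{1}{136200} = \frac{147}{45400}$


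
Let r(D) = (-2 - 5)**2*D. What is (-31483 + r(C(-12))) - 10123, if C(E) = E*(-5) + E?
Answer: -39254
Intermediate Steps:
C(E) = -4*E (C(E) = -5*E + E = -4*E)
r(D) = 49*D (r(D) = (-7)**2*D = 49*D)
(-31483 + r(C(-12))) - 10123 = (-31483 + 49*(-4*(-12))) - 10123 = (-31483 + 49*48) - 10123 = (-31483 + 2352) - 10123 = -29131 - 10123 = -39254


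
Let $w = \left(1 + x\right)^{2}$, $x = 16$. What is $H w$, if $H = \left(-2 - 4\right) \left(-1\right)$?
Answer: $1734$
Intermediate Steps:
$H = 6$ ($H = \left(-6\right) \left(-1\right) = 6$)
$w = 289$ ($w = \left(1 + 16\right)^{2} = 17^{2} = 289$)
$H w = 6 \cdot 289 = 1734$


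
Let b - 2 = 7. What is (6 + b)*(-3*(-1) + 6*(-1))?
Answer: -45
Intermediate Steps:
b = 9 (b = 2 + 7 = 9)
(6 + b)*(-3*(-1) + 6*(-1)) = (6 + 9)*(-3*(-1) + 6*(-1)) = 15*(3 - 6) = 15*(-3) = -45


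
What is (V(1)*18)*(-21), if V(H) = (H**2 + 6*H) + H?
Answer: -3024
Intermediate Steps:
V(H) = H**2 + 7*H
(V(1)*18)*(-21) = ((1*(7 + 1))*18)*(-21) = ((1*8)*18)*(-21) = (8*18)*(-21) = 144*(-21) = -3024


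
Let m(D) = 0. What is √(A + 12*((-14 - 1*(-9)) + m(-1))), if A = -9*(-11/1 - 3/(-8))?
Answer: √570/4 ≈ 5.9687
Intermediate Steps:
A = 765/8 (A = -9*(-11*1 - 3*(-⅛)) = -9*(-11 + 3/8) = -9*(-85/8) = 765/8 ≈ 95.625)
√(A + 12*((-14 - 1*(-9)) + m(-1))) = √(765/8 + 12*((-14 - 1*(-9)) + 0)) = √(765/8 + 12*((-14 + 9) + 0)) = √(765/8 + 12*(-5 + 0)) = √(765/8 + 12*(-5)) = √(765/8 - 60) = √(285/8) = √570/4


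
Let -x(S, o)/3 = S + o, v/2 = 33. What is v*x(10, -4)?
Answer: -1188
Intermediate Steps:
v = 66 (v = 2*33 = 66)
x(S, o) = -3*S - 3*o (x(S, o) = -3*(S + o) = -3*S - 3*o)
v*x(10, -4) = 66*(-3*10 - 3*(-4)) = 66*(-30 + 12) = 66*(-18) = -1188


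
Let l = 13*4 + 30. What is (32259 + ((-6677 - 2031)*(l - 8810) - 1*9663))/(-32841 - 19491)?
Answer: -2715215/1869 ≈ -1452.8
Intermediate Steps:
l = 82 (l = 52 + 30 = 82)
(32259 + ((-6677 - 2031)*(l - 8810) - 1*9663))/(-32841 - 19491) = (32259 + ((-6677 - 2031)*(82 - 8810) - 1*9663))/(-32841 - 19491) = (32259 + (-8708*(-8728) - 9663))/(-52332) = (32259 + (76003424 - 9663))*(-1/52332) = (32259 + 75993761)*(-1/52332) = 76026020*(-1/52332) = -2715215/1869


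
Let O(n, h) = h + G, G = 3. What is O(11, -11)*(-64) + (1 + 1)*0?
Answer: 512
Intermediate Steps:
O(n, h) = 3 + h (O(n, h) = h + 3 = 3 + h)
O(11, -11)*(-64) + (1 + 1)*0 = (3 - 11)*(-64) + (1 + 1)*0 = -8*(-64) + 2*0 = 512 + 0 = 512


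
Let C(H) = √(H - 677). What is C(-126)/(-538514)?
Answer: -I*√803/538514 ≈ -5.2621e-5*I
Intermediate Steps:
C(H) = √(-677 + H)
C(-126)/(-538514) = √(-677 - 126)/(-538514) = √(-803)*(-1/538514) = (I*√803)*(-1/538514) = -I*√803/538514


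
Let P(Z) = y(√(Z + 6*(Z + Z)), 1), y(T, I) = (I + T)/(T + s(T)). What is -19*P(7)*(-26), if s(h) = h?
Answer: 247 + 19*√91/7 ≈ 272.89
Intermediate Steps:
y(T, I) = (I + T)/(2*T) (y(T, I) = (I + T)/(T + T) = (I + T)/((2*T)) = (I + T)*(1/(2*T)) = (I + T)/(2*T))
P(Z) = √13*(1 + √13*√Z)/(26*√Z) (P(Z) = (1 + √(Z + 6*(Z + Z)))/(2*(√(Z + 6*(Z + Z)))) = (1 + √(Z + 6*(2*Z)))/(2*(√(Z + 6*(2*Z)))) = (1 + √(Z + 12*Z))/(2*(√(Z + 12*Z))) = (1 + √(13*Z))/(2*(√(13*Z))) = (1 + √13*√Z)/(2*((√13*√Z))) = (√13/(13*√Z))*(1 + √13*√Z)/2 = √13*(1 + √13*√Z)/(26*√Z))
-19*P(7)*(-26) = -19*(½ + √13/(26*√7))*(-26) = -19*(½ + √13*(√7/7)/26)*(-26) = -19*(½ + √91/182)*(-26) = (-19/2 - 19*√91/182)*(-26) = 247 + 19*√91/7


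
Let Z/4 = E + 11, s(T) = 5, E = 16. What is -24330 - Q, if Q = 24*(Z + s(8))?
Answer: -27042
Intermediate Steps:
Z = 108 (Z = 4*(16 + 11) = 4*27 = 108)
Q = 2712 (Q = 24*(108 + 5) = 24*113 = 2712)
-24330 - Q = -24330 - 1*2712 = -24330 - 2712 = -27042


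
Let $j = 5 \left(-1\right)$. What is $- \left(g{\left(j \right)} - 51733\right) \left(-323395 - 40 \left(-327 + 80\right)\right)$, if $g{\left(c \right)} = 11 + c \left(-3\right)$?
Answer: $-16210920105$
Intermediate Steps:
$j = -5$
$g{\left(c \right)} = 11 - 3 c$
$- \left(g{\left(j \right)} - 51733\right) \left(-323395 - 40 \left(-327 + 80\right)\right) = - \left(\left(11 - -15\right) - 51733\right) \left(-323395 - 40 \left(-327 + 80\right)\right) = - \left(\left(11 + 15\right) - 51733\right) \left(-323395 - -9880\right) = - \left(26 - 51733\right) \left(-323395 + 9880\right) = - \left(-51707\right) \left(-313515\right) = \left(-1\right) 16210920105 = -16210920105$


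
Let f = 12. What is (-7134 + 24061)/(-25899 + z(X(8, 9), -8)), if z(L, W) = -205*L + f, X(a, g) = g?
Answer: -16927/27732 ≈ -0.61038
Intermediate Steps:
z(L, W) = 12 - 205*L (z(L, W) = -205*L + 12 = 12 - 205*L)
(-7134 + 24061)/(-25899 + z(X(8, 9), -8)) = (-7134 + 24061)/(-25899 + (12 - 205*9)) = 16927/(-25899 + (12 - 1845)) = 16927/(-25899 - 1833) = 16927/(-27732) = 16927*(-1/27732) = -16927/27732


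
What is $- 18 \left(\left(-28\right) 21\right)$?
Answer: $10584$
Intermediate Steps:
$- 18 \left(\left(-28\right) 21\right) = \left(-18\right) \left(-588\right) = 10584$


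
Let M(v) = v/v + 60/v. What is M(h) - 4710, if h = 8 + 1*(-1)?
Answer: -32903/7 ≈ -4700.4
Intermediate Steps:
h = 7 (h = 8 - 1 = 7)
M(v) = 1 + 60/v
M(h) - 4710 = (60 + 7)/7 - 4710 = (⅐)*67 - 4710 = 67/7 - 4710 = -32903/7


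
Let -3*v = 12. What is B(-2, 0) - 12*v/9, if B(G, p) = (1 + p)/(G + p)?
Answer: 29/6 ≈ 4.8333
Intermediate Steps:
v = -4 (v = -⅓*12 = -4)
B(G, p) = (1 + p)/(G + p)
B(-2, 0) - 12*v/9 = (1 + 0)/(-2 + 0) - (-48)/9 = 1/(-2) - (-48)/9 = -½*1 - 12*(-4/9) = -½ + 16/3 = 29/6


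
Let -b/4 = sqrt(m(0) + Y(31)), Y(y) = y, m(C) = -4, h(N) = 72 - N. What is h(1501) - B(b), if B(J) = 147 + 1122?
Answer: -2698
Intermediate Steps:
b = -12*sqrt(3) (b = -4*sqrt(-4 + 31) = -12*sqrt(3) ≈ -20.785)
B(J) = 1269
h(1501) - B(b) = (72 - 1*1501) - 1*1269 = (72 - 1501) - 1269 = -1429 - 1269 = -2698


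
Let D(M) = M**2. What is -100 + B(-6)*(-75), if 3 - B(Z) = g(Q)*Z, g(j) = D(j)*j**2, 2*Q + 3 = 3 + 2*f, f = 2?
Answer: -7525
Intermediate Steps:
Q = 2 (Q = -3/2 + (3 + 2*2)/2 = -3/2 + (3 + 4)/2 = -3/2 + (1/2)*7 = -3/2 + 7/2 = 2)
g(j) = j**4 (g(j) = j**2*j**2 = j**4)
B(Z) = 3 - 16*Z (B(Z) = 3 - 2**4*Z = 3 - 16*Z)
-100 + B(-6)*(-75) = -100 + (3 - 16*(-6))*(-75) = -100 + (3 + 96)*(-75) = -100 + 99*(-75) = -100 - 7425 = -7525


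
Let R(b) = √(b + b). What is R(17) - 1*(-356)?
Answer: 356 + √34 ≈ 361.83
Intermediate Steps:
R(b) = √2*√b (R(b) = √(2*b) = √2*√b)
R(17) - 1*(-356) = √2*√17 - 1*(-356) = √34 + 356 = 356 + √34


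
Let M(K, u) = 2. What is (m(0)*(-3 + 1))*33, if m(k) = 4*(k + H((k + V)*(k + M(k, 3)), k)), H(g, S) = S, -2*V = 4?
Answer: 0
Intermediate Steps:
V = -2 (V = -1/2*4 = -2)
m(k) = 8*k (m(k) = 4*(k + k) = 4*(2*k) = 8*k)
(m(0)*(-3 + 1))*33 = ((8*0)*(-3 + 1))*33 = (0*(-2))*33 = 0*33 = 0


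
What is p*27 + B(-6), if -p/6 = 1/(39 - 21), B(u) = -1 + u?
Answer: -16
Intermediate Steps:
p = -1/3 (p = -6/(39 - 21) = -6/18 = -6*1/18 = -1/3 ≈ -0.33333)
p*27 + B(-6) = -1/3*27 + (-1 - 6) = -9 - 7 = -16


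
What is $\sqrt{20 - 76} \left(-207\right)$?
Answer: $- 414 i \sqrt{14} \approx - 1549.0 i$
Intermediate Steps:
$\sqrt{20 - 76} \left(-207\right) = \sqrt{-56} \left(-207\right) = 2 i \sqrt{14} \left(-207\right) = - 414 i \sqrt{14}$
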